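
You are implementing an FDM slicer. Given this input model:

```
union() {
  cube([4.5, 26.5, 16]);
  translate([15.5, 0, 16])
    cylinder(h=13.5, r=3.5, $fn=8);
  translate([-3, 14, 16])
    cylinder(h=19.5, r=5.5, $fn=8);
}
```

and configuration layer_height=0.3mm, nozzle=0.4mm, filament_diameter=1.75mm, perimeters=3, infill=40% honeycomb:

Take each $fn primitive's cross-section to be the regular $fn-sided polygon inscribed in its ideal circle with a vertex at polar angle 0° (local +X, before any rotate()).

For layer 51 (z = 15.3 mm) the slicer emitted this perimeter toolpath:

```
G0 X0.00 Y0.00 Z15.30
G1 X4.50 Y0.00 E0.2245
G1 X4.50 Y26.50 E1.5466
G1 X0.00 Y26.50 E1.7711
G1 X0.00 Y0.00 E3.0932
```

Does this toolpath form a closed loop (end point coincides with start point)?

yes

Start point (G0): (0.00, 0.00). End point (last G1): the path returns to the start — closed.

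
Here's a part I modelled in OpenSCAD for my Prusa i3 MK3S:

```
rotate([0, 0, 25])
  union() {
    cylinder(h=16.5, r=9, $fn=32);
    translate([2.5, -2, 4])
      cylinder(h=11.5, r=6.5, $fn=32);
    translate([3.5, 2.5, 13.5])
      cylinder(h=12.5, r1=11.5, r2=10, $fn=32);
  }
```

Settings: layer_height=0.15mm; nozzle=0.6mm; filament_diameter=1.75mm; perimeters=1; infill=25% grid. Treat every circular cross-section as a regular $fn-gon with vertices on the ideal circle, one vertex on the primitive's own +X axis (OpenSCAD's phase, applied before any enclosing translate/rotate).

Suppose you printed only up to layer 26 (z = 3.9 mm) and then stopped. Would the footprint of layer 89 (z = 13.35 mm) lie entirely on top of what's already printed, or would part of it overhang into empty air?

part overhangs

Compare the two slices. At z = 3.9: the r=9 cylinder gives a regular 32-gon of circumradius 9 (constant along its height) (area = (32/2)·9.000²·sin(360°/32) = 252.84 mm²); the cylinder at (2.5, -2) is not intersected at this z (z outside [4, 15.5]); the cone at (3.5, 2.5) does not reach this height (z outside [13.5, 26]); Combining (union): only the r=9 cylinder is present, so the union is just that shape — area = 252.84 mm²; (whole slice rotated 25° about Z — lengths, areas and connectivity unchanged). At z = 13.35: the r=9 cylinder contributes a regular 32-gon of circumradius 9 (area = (32/2)·9.000²·sin(360°/32) = 252.84 mm²); the cylinder at (2.5, -2): section is a regular 32-gon, circumradius r=6.5 (area = (32/2)·6.500²·sin(360°/32) = 131.88 mm²); the cone at (3.5, 2.5) is not intersected at this z (z outside [13.5, 26]); Combining (union): the regions partially overlap — summed areas 384.72 mm² minus the doubly-counted overlap 127.06 mm² gives 257.66 mm² — area = 257.66 mm²; (rotated 25° about Z; rotation is an isometry so areas/perimeters/island counts are preserved). Checking containment: at z = 13.35 the cross-section extends beyond the z = 3.9 cross-section by about 4.82 mm².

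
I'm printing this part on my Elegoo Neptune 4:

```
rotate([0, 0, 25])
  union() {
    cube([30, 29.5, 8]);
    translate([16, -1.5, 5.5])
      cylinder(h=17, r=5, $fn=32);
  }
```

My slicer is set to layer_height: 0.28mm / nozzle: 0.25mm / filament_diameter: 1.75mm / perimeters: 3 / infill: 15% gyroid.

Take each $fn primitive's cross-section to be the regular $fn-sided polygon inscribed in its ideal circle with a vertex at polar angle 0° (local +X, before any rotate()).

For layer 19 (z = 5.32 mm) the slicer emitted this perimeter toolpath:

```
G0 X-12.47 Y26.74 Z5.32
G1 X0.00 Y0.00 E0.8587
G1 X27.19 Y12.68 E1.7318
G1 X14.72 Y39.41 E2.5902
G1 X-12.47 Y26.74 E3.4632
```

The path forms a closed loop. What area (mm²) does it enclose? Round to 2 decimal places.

Apply the shoelace formula to the sequence of (X, Y) vertices; enclosed area = 884.98 mm².

884.98 mm²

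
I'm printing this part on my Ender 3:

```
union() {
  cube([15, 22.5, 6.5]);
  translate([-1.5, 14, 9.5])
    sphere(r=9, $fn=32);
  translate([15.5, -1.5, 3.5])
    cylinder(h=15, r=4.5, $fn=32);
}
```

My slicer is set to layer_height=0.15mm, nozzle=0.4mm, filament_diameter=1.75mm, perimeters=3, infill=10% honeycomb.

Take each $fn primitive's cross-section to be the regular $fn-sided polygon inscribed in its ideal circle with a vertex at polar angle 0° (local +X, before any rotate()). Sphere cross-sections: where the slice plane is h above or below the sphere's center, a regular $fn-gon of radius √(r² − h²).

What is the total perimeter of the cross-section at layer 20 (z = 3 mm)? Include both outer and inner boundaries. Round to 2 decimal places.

85.52 mm

At z = 3 mm: the cube is present — its section is the full 15×22.5 rectangle (perimeter 75.00 mm); the r=9 sphere at (-1.5, 14) slices to a regular 32-gon of circumradius 6.225 (√(r²−h²) with h=6.5 from center) (perimeter = 2·32·6.225·sin(180°/32) = 39.05 mm); the cylinder at (15.5, -1.5) is absent (z outside [3.5, 18.5]); Taking the union: the regions partially overlap (shared area 42.04 mm²), so the edge portions inside another operand are dropped and the merged outline is re-measured after clipping — boundary = 85.52 mm. Overall, the cross-section is a single solid region. Total boundary length (outer) = 85.52 mm.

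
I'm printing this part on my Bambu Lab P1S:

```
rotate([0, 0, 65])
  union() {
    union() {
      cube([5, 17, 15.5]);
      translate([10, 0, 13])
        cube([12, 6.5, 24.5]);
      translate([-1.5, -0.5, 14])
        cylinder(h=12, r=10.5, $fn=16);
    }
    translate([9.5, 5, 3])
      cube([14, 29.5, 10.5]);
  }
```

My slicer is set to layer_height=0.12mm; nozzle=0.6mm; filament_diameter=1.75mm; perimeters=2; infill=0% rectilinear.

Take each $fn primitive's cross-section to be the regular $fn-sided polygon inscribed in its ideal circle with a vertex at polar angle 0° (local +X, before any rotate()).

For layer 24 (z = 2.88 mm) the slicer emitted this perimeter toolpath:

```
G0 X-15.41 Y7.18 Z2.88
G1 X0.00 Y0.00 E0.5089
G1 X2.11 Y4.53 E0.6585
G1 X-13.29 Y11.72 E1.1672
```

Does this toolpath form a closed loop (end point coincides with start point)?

Start point (G0): (-15.41, 7.18). End point (last G1): the path does not return to the start — open.

no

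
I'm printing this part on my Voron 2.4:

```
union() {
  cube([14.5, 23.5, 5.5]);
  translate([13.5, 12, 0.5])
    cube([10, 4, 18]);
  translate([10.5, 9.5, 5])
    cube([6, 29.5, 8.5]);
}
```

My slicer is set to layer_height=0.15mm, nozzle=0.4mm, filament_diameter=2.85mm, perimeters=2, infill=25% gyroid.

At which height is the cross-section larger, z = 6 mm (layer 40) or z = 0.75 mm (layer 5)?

layer 5 (z = 0.75 mm)

Layer 40 (z = 6): the cube is absent (z outside [0, 5.5]); the cube at (13.5, 12) is present — its section is the full 10×4 rectangle (area 40.00 mm²); the cube at (10.5, 9.5) is present — its section is the full 6×29.5 rectangle (area 177.00 mm²); Combining (union): the regions partially overlap — summed areas 217.00 mm² minus the doubly-counted overlap 12.00 mm² gives 205.00 mm² — area = 205.00 mm². So its area = 205.00 mm². Layer 5 (z = 0.75): the cube is present — its section is the full 14.5×23.5 rectangle (area 340.75 mm²); the cube at (13.5, 12) is present — its section is the full 10×4 rectangle (area 40.00 mm²); the cube at (10.5, 9.5) is not intersected at this z (z outside [5, 13.5]); Taking the union: the regions partially overlap — summed areas 380.75 mm² minus the doubly-counted overlap 4.00 mm² gives 376.75 mm² — area = 376.75 mm². So its area = 376.75 mm². Layer 5 is larger (376.75 vs 205.00 mm²).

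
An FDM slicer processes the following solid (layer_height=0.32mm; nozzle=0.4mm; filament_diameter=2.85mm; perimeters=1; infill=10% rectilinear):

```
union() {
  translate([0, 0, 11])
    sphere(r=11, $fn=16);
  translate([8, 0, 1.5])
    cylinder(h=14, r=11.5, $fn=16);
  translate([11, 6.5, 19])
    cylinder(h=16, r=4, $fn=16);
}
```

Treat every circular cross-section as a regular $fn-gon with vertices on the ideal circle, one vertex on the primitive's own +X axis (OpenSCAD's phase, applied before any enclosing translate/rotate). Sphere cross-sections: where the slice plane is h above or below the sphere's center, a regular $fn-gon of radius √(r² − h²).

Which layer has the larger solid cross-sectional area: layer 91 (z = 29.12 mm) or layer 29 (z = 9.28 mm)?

Layer 91 (z = 29.12): the sphere is not intersected at this z (|z−center|=18.120 > r=11); the cylinder at (8, 0) is absent (z outside [1.5, 15.5]); the r=4 cylinder at (11, 6.5) gives a regular 16-gon of circumradius 4 (constant along its height) (area = (16/2)·4.000²·sin(360°/16) = 48.98 mm²); Merging all regions: only the r=4 cylinder at (11, 6.5) is present, so the union is just that shape — area = 48.98 mm². So its area = 48.98 mm². Layer 29 (z = 9.28): the r=11 sphere contributes a regular 16-gon of circumradius √(11²−1.72²) = 10.865 (area = (16/2)·10.865²·sin(360°/16) = 361.38 mm²); the r=11.5 cylinder at (8, 0) contributes a regular 16-gon of circumradius 11.5 (area = (16/2)·11.500²·sin(360°/16) = 404.88 mm²); the cylinder at (11, 6.5) is absent (z outside [19, 35]); Taking the union: the regions partially overlap — summed areas 766.26 mm² minus the doubly-counted overlap 209.87 mm² gives 556.39 mm² — area = 556.39 mm². So its area = 556.39 mm². Layer 29 is larger (556.39 vs 48.98 mm²).

layer 29 (z = 9.28 mm)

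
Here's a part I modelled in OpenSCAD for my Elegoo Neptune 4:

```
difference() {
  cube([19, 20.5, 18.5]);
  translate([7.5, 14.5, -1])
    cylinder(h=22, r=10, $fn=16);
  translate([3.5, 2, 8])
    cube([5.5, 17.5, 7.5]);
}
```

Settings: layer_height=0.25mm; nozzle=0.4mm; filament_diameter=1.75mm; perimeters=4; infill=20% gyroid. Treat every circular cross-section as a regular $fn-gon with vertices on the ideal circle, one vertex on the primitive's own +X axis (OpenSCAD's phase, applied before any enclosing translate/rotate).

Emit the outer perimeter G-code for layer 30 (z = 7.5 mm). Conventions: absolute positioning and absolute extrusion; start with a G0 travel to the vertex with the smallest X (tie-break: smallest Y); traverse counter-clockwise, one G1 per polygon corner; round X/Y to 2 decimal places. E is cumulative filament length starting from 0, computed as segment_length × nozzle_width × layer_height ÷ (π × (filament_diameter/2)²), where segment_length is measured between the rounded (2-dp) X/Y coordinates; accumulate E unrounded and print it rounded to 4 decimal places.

G0 X0.00 Y0.00 Z7.50
G1 X19.00 Y0.00 E0.7899
G1 X19.00 Y20.50 E1.6422
G1 X15.29 Y20.50 E1.7965
G1 X16.74 Y18.33 E1.9050
G1 X17.50 Y14.50 E2.0673
G1 X16.74 Y10.67 E2.2296
G1 X14.57 Y7.43 E2.3918
G1 X11.33 Y5.26 E2.5539
G1 X7.50 Y4.50 E2.7162
G1 X3.67 Y5.26 E2.8786
G1 X0.43 Y7.43 E3.0407
G1 X0.00 Y8.07 E3.0727
G1 X0.00 Y0.00 E3.4083

At z = 7.5 mm: the cube (footprint 19×20.5) is included at this height; the r=10 cylinder at (7.5, 14.5) contributes a regular 16-gon of circumradius 10; the cube at (3.5, 2) is absent (z outside [8, 15.5]); Subtracting the remaining from the first: starting from the 19×20.5 cube, the r=10 cylinder at (7.5, 14.5) partially overlaps it — only the 243.01 mm² overlap (of its 306.15 mm²) is removed, clipping the outline — 1 connected region. The outline is a single polygon with 13 vertices. Extrusion per mm of travel: 0.4 × 0.25 / (π × 0.875²) = 0.041575. Accumulating E over each segment gives final E = 3.4083.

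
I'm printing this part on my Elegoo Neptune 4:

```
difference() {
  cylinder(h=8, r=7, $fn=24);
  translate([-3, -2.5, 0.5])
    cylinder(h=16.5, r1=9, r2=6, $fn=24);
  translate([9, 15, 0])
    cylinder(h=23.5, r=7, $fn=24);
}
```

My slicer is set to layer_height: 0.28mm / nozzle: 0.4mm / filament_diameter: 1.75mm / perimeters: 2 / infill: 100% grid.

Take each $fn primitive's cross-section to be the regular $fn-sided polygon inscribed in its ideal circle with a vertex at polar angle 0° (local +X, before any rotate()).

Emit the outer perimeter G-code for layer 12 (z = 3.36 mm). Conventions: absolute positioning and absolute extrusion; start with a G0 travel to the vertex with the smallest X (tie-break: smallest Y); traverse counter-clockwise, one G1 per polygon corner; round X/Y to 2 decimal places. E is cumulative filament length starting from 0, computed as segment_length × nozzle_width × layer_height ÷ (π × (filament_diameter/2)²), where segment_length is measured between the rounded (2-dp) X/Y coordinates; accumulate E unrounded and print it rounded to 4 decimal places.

G0 X-3.73 Y5.88 Z3.36
G1 X-3.00 Y5.98 E0.0343
G1 X-0.81 Y5.69 E0.1372
G1 X1.24 Y4.84 E0.2405
G1 X3.00 Y3.50 E0.3435
G1 X4.34 Y1.74 E0.4465
G1 X5.19 Y-0.31 E0.5499
G1 X5.48 Y-2.50 E0.6527
G1 X5.20 Y-4.62 E0.7523
G1 X6.06 Y-3.50 E0.8180
G1 X6.76 Y-1.81 E0.9032
G1 X7.00 Y0.00 E0.9882
G1 X6.76 Y1.81 E1.0733
G1 X6.06 Y3.50 E1.1584
G1 X4.95 Y4.95 E1.2435
G1 X3.50 Y6.06 E1.3285
G1 X1.81 Y6.76 E1.4137
G1 X0.00 Y7.00 E1.4987
G1 X-1.81 Y6.76 E1.5837
G1 X-3.50 Y6.06 E1.6689
G1 X-3.73 Y5.88 E1.6825

At z = 3.36 mm: the cylinder: section is a regular 24-gon, circumradius r=7; the cone at (-3, -2.5) contributes a regular 24-gon of circumradius 8.480 (interpolated between r1=9 and r2=6 at t=0.173); the r=7 cylinder at (9, 15) gives a regular 24-gon of circumradius 7 (constant along its height); Subtracting the remaining from the first: starting from the r=7 cylinder, the cone at (-3, -2.5) partially overlaps it — only the 123.86 mm² overlap (of its 223.34 mm²) is removed, clipping the outline; the r=7 cylinder at (9, 15) misses the remaining region (no effect) — 1 connected region. The outline is a single polygon with 20 vertices. Extrusion per mm of travel: 0.4 × 0.28 / (π × 0.875²) = 0.046564. Accumulating E over each segment gives final E = 1.6825.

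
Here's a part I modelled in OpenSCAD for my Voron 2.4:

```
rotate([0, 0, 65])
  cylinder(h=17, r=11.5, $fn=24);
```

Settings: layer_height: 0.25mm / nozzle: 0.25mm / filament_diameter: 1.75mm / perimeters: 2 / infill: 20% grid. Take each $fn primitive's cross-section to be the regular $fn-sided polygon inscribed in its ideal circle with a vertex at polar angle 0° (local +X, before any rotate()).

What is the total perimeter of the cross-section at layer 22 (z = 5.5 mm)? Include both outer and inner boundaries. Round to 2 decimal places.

72.05 mm

At z = 5.5 mm: the cylinder: section is a regular 24-gon, circumradius r=11.5 (perimeter = 2·24·11.500·sin(180°/24) = 72.05 mm); (rotated 65° about Z; rotation is an isometry so areas/perimeters/island counts are preserved). Overall, the cross-section is a single solid region. Total boundary length (outer) = 72.05 mm.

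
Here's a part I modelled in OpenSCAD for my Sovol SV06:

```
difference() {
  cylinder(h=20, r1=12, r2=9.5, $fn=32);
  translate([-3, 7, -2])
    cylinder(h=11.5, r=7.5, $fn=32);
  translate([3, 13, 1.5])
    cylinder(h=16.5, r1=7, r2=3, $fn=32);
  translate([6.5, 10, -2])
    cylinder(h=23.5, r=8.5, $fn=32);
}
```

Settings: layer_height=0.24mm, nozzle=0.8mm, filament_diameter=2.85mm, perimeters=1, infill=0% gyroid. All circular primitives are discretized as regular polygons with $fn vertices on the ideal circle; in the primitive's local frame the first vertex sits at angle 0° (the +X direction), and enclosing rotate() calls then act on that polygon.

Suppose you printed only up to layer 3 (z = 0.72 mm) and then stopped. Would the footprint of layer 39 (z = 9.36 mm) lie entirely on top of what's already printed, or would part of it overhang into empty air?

Compare the two slices. At z = 0.72: the cone (r1=12→r2=9.5) has section circumradius 11.910 here — a regular 32-gon (area = (32/2)·11.910²·sin(360°/32) = 442.77 mm²); the cylinder at (-3, 7): section is a regular 32-gon, circumradius r=7.5 (area = (32/2)·7.500²·sin(360°/32) = 175.58 mm²); the cone at (3, 13) is not intersected at this z (z outside [1.5, 18]); the cylinder at (6.5, 10): section is a regular 32-gon, circumradius r=8.5 (area = (32/2)·8.500²·sin(360°/32) = 225.52 mm²); Taking the first minus the rest: starting from the cone (442.77 mm²), the r=7.5 cylinder at (-3, 7) partially overlaps it — only the 138.67 mm² overlap (of its 175.58 mm²) is removed, clipping the outline; the r=8.5 cylinder at (6.5, 10) partially overlaps it — only the 49.32 mm² overlap (of its 225.52 mm²) is removed, clipping the outline — area = 254.78 mm². At z = 9.36: the cone: at t=0.468 of its height the radius interpolates to r₁+(r₂−r₁)t = 10.830, giving a regular 32-gon of that circumradius (area = (32/2)·10.830²·sin(360°/32) = 366.11 mm²); the r=7.5 cylinder at (-3, 7) gives a regular 32-gon of circumradius 7.5 (constant along its height) (area = (32/2)·7.500²·sin(360°/32) = 175.58 mm²); the cone at (3, 13): at t=0.476 of its height the radius interpolates to r₁+(r₂−r₁)t = 5.095, giving a regular 32-gon of that circumradius (area = (32/2)·5.095²·sin(360°/32) = 81.02 mm²); the cylinder at (6.5, 10): section is a regular 32-gon, circumradius r=8.5 (area = (32/2)·8.500²·sin(360°/32) = 225.52 mm²); Taking the first minus the rest: starting from the cone (366.11 mm²), the r=7.5 cylinder at (-3, 7) partially overlaps it — only the 121.28 mm² overlap (of its 175.58 mm²) is removed, clipping the outline; the cone at (3, 13) partially overlaps it — only the 2.03 mm² overlap (of its 81.02 mm²) is removed, clipping the outline; the r=8.5 cylinder at (6.5, 10) partially overlaps it — only the 34.94 mm² overlap (of its 225.52 mm²) is removed, clipping the outline — area = 207.86 mm². Checking containment: the cross-section at z = 9.36 is a subset of the cross-section at z = 0.72.

entirely on top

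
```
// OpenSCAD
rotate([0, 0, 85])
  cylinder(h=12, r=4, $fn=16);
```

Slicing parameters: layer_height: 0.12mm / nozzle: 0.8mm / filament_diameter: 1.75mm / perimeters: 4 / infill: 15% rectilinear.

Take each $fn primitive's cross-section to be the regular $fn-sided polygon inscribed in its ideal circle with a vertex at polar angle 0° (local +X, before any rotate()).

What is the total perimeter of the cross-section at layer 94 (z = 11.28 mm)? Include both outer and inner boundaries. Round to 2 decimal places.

At z = 11.28 mm: the cylinder: section is a regular 16-gon, circumradius r=4 (perimeter = 2·16·4.000·sin(180°/16) = 24.97 mm); (whole slice rotated 85° about Z — lengths, areas and connectivity unchanged). Overall, the cross-section is a single solid region. Total boundary length (outer) = 24.97 mm.

24.97 mm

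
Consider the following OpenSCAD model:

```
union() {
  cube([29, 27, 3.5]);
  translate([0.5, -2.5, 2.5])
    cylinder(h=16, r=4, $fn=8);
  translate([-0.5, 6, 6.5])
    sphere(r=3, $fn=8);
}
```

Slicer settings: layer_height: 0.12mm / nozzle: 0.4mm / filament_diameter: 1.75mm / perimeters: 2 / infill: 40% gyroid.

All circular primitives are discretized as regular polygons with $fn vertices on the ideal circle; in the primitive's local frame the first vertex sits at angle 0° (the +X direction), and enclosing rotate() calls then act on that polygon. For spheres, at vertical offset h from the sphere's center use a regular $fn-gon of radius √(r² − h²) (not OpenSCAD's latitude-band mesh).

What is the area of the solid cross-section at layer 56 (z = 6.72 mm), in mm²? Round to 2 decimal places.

At z = 6.72 mm: the cube is not intersected at this z (z outside [0, 3.5]); the r=4 cylinder at (0.5, -2.5) contributes a regular 8-gon of circumradius 4 (area = (8/2)·4.000²·sin(360°/8) = 45.25 mm²); the sphere at (-0.5, 6): section is a regular 8-gon, circumradius = √(r²−h²) = √(3²−0.22²) = 2.992 (area = (8/2)·2.992²·sin(360°/8) = 25.32 mm²); Merging all regions: the 2 present regions are separate (no shared area or edge), so areas and boundary lengths simply add and each stays a separate island — area = 70.57 mm². Overall, the cross-section has 2 separate islands. Net area = 70.57 mm².

70.57 mm²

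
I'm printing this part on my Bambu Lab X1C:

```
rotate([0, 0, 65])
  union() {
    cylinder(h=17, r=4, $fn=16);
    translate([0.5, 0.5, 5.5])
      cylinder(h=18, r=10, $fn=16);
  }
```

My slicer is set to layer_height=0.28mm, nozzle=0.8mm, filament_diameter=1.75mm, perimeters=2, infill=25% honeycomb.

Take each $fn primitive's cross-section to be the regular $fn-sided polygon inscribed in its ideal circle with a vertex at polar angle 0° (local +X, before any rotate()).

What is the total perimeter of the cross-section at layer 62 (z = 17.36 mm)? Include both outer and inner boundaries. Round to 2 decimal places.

At z = 17.36 mm: the cylinder does not reach this height (z outside [0, 17]); the r=10 cylinder at (0.5, 0.5) gives a regular 16-gon of circumradius 10 (constant along its height) (perimeter = 2·16·10.000·sin(180°/16) = 62.43 mm); Combining (union): only the r=10 cylinder at (0.5, 0.5) is present, so the union is just that shape — boundary = 62.43 mm; (whole slice rotated 65° about Z — lengths, areas and connectivity unchanged). Overall, the cross-section is a single solid region. Total boundary length (outer) = 62.43 mm.

62.43 mm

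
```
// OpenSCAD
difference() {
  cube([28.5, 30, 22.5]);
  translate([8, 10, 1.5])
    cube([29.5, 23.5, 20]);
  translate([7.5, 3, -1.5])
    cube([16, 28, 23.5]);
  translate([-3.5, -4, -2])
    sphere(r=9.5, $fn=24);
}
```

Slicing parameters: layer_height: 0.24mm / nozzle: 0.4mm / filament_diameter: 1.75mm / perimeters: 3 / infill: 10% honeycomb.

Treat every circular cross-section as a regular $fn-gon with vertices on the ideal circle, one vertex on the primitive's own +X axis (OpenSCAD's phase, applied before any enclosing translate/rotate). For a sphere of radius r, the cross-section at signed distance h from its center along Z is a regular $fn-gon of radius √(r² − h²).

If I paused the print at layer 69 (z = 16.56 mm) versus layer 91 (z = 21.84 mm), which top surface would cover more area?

layer 91 (z = 21.84 mm)

Layer 69 (z = 16.56): the 28.5×30 cube contributes its full rectangle (area 855.00 mm²); the cube at (8, 10) is present — its section is the full 29.5×23.5 rectangle (area 693.25 mm²); the 16×28 cube at (7.5, 3) contributes its full rectangle (area 448.00 mm²); the sphere at (-3.5, -4) is absent (|z−center|=18.560 > r=9.5); Taking the first minus the rest: starting from the 28.5×30 cube (855.00 mm²), the 29.5×23.5 cube at (8, 10) partially overlaps it — only the 410.00 mm² overlap (of its 693.25 mm²) is removed, clipping the outline; the 16×28 cube at (7.5, 3) partially overlaps it — only the 122.00 mm² overlap (of its 448.00 mm²) is removed, clipping the outline — area = 323.00 mm². So its area = 323.00 mm². Layer 91 (z = 21.84): the 28.5×30 cube contributes its full rectangle (area 855.00 mm²); the cube at (8, 10) is not intersected at this z (z outside [1.5, 21.5]); the 16×28 cube at (7.5, 3) contributes its full rectangle (area 448.00 mm²); the sphere at (-3.5, -4) does not reach this height (|z−center|=23.840 > r=9.5); Taking the first minus the rest: starting from the 28.5×30 cube (855.00 mm²), the 16×28 cube at (7.5, 3) partially overlaps it — only the 432.00 mm² overlap (of its 448.00 mm²) is removed, clipping the outline — area = 423.00 mm². So its area = 423.00 mm². Layer 91 is larger (423.00 vs 323.00 mm²).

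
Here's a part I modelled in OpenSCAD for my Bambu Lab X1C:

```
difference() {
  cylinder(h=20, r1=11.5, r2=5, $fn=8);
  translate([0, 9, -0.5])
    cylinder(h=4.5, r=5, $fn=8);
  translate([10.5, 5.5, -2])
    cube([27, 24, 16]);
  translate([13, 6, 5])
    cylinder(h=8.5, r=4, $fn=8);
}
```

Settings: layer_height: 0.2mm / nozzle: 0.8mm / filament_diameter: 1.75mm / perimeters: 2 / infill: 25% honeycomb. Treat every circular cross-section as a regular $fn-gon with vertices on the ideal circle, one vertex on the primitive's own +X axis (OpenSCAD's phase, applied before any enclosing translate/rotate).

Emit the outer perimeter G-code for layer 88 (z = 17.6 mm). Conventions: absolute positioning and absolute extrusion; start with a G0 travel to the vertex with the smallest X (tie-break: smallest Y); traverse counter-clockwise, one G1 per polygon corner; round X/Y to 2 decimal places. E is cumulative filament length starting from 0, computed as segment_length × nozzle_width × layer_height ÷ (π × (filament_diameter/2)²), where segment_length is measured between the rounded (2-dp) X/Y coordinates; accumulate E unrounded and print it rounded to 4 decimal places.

G0 X-5.78 Y0.00 Z17.60
G1 X-4.09 Y-4.09 E0.2944
G1 X0.00 Y-5.78 E0.5888
G1 X4.09 Y-4.09 E0.8831
G1 X5.78 Y0.00 E1.1775
G1 X4.09 Y4.09 E1.4719
G1 X0.00 Y5.78 E1.7663
G1 X-4.09 Y4.09 E2.0607
G1 X-5.78 Y0.00 E2.3550

At z = 17.6 mm: the cone (r1=11.5→r2=5) has section circumradius 5.780 here — a regular 8-gon; the cylinder at (0, 9) does not reach this height (z outside [-0.5, 4]); the cube at (10.5, 5.5) is not intersected at this z (z outside [-2, 14]); the cylinder at (13, 6) does not reach this height (z outside [5, 13.5]); Taking the first minus the rest: none of the subtracted shapes is present at this height, so the cone is unchanged — 1 connected region. The outline is a single polygon with 8 vertices. Extrusion per mm of travel: 0.8 × 0.2 / (π × 0.875²) = 0.066520. Accumulating E over each segment gives final E = 2.3550.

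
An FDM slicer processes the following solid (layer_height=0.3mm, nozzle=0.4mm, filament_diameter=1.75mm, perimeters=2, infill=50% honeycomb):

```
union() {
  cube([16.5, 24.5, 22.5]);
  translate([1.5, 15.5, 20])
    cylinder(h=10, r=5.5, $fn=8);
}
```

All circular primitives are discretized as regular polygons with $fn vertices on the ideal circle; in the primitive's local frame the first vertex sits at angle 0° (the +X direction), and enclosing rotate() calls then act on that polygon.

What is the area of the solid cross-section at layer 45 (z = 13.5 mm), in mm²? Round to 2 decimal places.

404.25 mm²

At z = 13.5 mm: the 16.5×24.5 cube contributes its full rectangle (area 404.25 mm²); the cylinder at (1.5, 15.5) is not intersected at this z (z outside [20, 30]); Merging all regions: only the 16.5×24.5 cube is present, so the union is just that shape — area = 404.25 mm². Overall, the cross-section is a single solid region. Net area = 404.25 mm².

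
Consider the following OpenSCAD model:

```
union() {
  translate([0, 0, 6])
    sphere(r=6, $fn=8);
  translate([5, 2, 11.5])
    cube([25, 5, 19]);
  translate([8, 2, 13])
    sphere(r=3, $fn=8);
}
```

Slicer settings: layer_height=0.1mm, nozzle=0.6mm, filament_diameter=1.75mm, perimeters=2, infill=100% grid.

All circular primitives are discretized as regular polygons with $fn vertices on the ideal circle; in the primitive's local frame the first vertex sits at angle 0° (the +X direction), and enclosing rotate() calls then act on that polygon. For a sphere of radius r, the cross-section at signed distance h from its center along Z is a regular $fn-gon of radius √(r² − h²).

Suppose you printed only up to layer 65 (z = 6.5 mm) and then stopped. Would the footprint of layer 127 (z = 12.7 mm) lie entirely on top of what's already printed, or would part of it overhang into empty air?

part overhangs

Compare the two slices. At z = 6.5: the sphere: section is a regular 8-gon, circumradius = √(r²−h²) = √(6²−0.5²) = 5.979 (area = (8/2)·5.979²·sin(360°/8) = 101.12 mm²); the cube at (5, 2) is not intersected at this z (z outside [11.5, 30.5]); the sphere at (8, 2) is absent (|z−center|=6.500 > r=3); Taking the union: only the r=6 sphere is present, so the union is just that shape — area = 101.12 mm². At z = 12.7: the sphere is not intersected at this z (|z−center|=6.700 > r=6); the cube at (5, 2) (footprint 25×5) is included at this height (area 125.00 mm²); the sphere at (8, 2): section is a regular 8-gon, circumradius = √(r²−h²) = √(3²−0.3²) = 2.985 (area = (8/2)·2.985²·sin(360°/8) = 25.20 mm²); Taking the union: the regions partially overlap — summed areas 150.20 mm² minus the doubly-counted overlap 12.60 mm² gives 137.60 mm² — area = 137.60 mm². Checking containment: at z = 12.7 the cross-section extends beyond the z = 6.5 cross-section by about 137.29 mm².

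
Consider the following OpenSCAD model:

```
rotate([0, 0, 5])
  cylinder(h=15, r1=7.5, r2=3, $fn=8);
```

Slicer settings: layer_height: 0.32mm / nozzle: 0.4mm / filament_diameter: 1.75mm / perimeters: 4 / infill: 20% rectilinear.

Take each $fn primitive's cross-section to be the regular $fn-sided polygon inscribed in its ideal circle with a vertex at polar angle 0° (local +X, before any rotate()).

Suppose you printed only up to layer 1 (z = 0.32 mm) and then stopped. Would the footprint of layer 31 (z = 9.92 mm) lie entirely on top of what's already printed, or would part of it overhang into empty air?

entirely on top

Compare the two slices. At z = 0.32: the cone: at t=0.021 of its height the radius interpolates to r₁+(r₂−r₁)t = 7.404, giving a regular 8-gon of that circumradius (area = (8/2)·7.404²·sin(360°/8) = 155.05 mm²); (whole slice rotated 5° about Z — lengths, areas and connectivity unchanged). At z = 9.92: the cone contributes a regular 8-gon of circumradius 4.524 (interpolated between r1=7.5 and r2=3 at t=0.661) (area = (8/2)·4.524²·sin(360°/8) = 57.89 mm²); (whole slice rotated 5° about Z — lengths, areas and connectivity unchanged). Checking containment: the cross-section at z = 9.92 is a subset of the cross-section at z = 0.32.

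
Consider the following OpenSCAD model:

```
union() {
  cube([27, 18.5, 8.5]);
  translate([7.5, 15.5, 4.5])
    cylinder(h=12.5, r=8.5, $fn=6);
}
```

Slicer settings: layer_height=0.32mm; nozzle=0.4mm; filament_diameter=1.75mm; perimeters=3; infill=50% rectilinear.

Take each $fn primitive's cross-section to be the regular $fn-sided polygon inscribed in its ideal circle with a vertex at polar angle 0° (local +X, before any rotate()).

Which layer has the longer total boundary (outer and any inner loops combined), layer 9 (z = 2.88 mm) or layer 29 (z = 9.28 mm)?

Layer 9 (z = 2.88): the 27×18.5 cube contributes its full rectangle (perimeter 91.00 mm); the cylinder at (7.5, 15.5) does not reach this height (z outside [4.5, 17]); Taking the union: only the 27×18.5 cube is present, so the union is just that shape — boundary = 91.00 mm. So its perimeter = 91.00 mm. Layer 29 (z = 9.28): the cube is absent (z outside [0, 8.5]); the cylinder at (7.5, 15.5): section is a regular 6-gon, circumradius r=8.5 (perimeter = 2·6·8.500·sin(180°/6) = 51.00 mm); Combining (union): only the r=8.5 cylinder at (7.5, 15.5) is present, so the union is just that shape — boundary = 51.00 mm. So its perimeter = 51.00 mm. Layer 9 is larger (91.00 vs 51.00 mm).

layer 9 (z = 2.88 mm)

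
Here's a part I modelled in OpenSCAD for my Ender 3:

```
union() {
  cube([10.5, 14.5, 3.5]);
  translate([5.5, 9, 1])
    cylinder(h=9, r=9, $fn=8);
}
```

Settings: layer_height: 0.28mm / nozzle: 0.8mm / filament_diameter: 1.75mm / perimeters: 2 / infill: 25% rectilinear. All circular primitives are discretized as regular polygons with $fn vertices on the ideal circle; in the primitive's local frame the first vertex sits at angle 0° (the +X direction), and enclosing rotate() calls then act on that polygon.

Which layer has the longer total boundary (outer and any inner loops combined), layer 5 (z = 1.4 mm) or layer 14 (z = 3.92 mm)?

Layer 5 (z = 1.4): the 10.5×14.5 cube contributes its full rectangle (perimeter 50.00 mm); the r=9 cylinder at (5.5, 9) contributes a regular 8-gon of circumradius 9 (perimeter = 2·8·9.000·sin(180°/8) = 55.11 mm); Combining (union): the regions partially overlap (shared area 140.81 mm²), so the edge portions inside another operand are dropped and the merged outline is re-measured after clipping — boundary = 58.59 mm. So its perimeter = 58.59 mm. Layer 14 (z = 3.92): the cube does not reach this height (z outside [0, 3.5]); the cylinder at (5.5, 9): section is a regular 8-gon, circumradius r=9 (perimeter = 2·8·9.000·sin(180°/8) = 55.11 mm); Taking the union: only the r=9 cylinder at (5.5, 9) is present, so the union is just that shape — boundary = 55.11 mm. So its perimeter = 55.11 mm. Layer 5 is larger (58.59 vs 55.11 mm).

layer 5 (z = 1.4 mm)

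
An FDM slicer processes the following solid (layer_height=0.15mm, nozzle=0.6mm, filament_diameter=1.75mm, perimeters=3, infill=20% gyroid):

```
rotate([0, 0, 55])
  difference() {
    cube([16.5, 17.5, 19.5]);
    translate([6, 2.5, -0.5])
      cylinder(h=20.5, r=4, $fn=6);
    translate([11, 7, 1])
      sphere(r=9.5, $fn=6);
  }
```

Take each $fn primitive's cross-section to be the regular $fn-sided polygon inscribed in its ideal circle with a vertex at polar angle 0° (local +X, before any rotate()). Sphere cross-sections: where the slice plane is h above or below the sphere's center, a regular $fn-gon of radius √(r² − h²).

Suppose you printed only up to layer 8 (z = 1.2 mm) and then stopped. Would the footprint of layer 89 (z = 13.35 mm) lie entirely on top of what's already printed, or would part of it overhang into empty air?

part overhangs

Compare the two slices. At z = 1.2: the cube is present — its section is the full 16.5×17.5 rectangle (area 288.75 mm²); the r=4 cylinder at (6, 2.5) contributes a regular 6-gon of circumradius 4 (area = (6/2)·4.000²·sin(360°/6) = 41.57 mm²); the r=9.5 sphere at (11, 7) slices to a regular 6-gon of circumradius 9.498 (√(r²−h²) with h=0.2 from center) (area = (6/2)·9.498²·sin(360°/6) = 234.37 mm²); After the difference (first − rest): starting from the 16.5×17.5 cube (288.75 mm²), the r=4 cylinder at (6, 2.5) partially overlaps it — only the 37.18 mm² overlap (of its 41.57 mm²) is removed, clipping the outline; the r=9.5 sphere at (11, 7) partially overlaps it — only the 164.17 mm² overlap (of its 234.37 mm²) is removed, clipping the outline — area = 87.41 mm²; (whole slice rotated 55° about Z — lengths, areas and connectivity unchanged). At z = 13.35: the cube (footprint 16.5×17.5) is included at this height (area 288.75 mm²); the r=4 cylinder at (6, 2.5) contributes a regular 6-gon of circumradius 4 (area = (6/2)·4.000²·sin(360°/6) = 41.57 mm²); the sphere at (11, 7) does not reach this height (|z−center|=12.350 > r=9.5); Subtracting the remaining from the first: starting from the 16.5×17.5 cube (288.75 mm²), the r=4 cylinder at (6, 2.5) partially overlaps it — only the 37.18 mm² overlap (of its 41.57 mm²) is removed, clipping the outline — area = 251.57 mm²; (whole slice rotated 55° about Z — lengths, areas and connectivity unchanged). Checking containment: at z = 13.35 the cross-section extends beyond the z = 1.2 cross-section by about 164.17 mm².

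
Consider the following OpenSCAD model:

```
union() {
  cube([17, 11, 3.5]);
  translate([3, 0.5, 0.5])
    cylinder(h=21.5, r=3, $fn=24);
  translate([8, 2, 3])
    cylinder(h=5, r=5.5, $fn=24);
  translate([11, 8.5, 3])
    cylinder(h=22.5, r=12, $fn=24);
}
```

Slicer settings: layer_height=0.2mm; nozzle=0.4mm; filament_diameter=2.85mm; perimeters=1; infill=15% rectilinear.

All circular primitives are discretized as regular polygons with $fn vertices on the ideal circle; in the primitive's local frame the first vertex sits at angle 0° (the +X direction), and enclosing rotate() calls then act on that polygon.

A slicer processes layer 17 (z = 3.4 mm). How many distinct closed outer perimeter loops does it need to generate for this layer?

1

At z = 3.4 mm: the cube is present — its section is the full 17×11 rectangle; the r=3 cylinder at (3, 0.5) contributes a regular 24-gon of circumradius 3; the cylinder at (8, 2): section is a regular 24-gon, circumradius r=5.5; the r=12 cylinder at (11, 8.5) gives a regular 24-gon of circumradius 12 (constant along its height); Merging all regions: the regions partially overlap (shared area 294.35 mm²), so overlapping operands fuse into one piece — 1 connected region. The result has 1 disconnected region.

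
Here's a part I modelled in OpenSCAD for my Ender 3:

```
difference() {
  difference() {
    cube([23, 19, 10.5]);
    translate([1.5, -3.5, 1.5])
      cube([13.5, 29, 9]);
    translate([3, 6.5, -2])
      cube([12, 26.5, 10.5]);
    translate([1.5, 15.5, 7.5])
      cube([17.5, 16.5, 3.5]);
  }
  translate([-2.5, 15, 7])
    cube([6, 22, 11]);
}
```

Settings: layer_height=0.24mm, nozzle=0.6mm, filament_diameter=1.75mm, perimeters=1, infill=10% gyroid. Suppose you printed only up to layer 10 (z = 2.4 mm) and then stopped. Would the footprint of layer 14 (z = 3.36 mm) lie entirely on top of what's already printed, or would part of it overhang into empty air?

Compare the two slices. At z = 2.4: the 23×19 cube contributes its full rectangle (area 437.00 mm²); the 13.5×29 cube at (1.5, -3.5) contributes its full rectangle (area 391.50 mm²); the 12×26.5 cube at (3, 6.5) contributes its full rectangle (area 318.00 mm²); the cube at (1.5, 15.5) is absent (z outside [7.5, 11]); After the difference (first − rest): starting from the 23×19 cube (437.00 mm²), the 13.5×29 cube at (1.5, -3.5) partially overlaps it — only the 256.50 mm² overlap (of its 391.50 mm²) is removed, clipping the outline; the 12×26.5 cube at (3, 6.5) misses the remaining region (no effect) — area = 180.50 mm²; the cube at (-2.5, 15) is not intersected at this z (z outside [7, 18]); After the difference (first − rest): none of the subtracted shapes is present at this height, so the result so far is unchanged — area = 180.50 mm². At z = 3.36: the 23×19 cube contributes its full rectangle (area 437.00 mm²); the cube at (1.5, -3.5) is present — its section is the full 13.5×29 rectangle (area 391.50 mm²); the cube at (3, 6.5) (footprint 12×26.5) is included at this height (area 318.00 mm²); the cube at (1.5, 15.5) is not intersected at this z (z outside [7.5, 11]); Subtracting the remaining from the first: starting from the 23×19 cube (437.00 mm²), the 13.5×29 cube at (1.5, -3.5) partially overlaps it — only the 256.50 mm² overlap (of its 391.50 mm²) is removed, clipping the outline; the 12×26.5 cube at (3, 6.5) misses the remaining region (no effect) — area = 180.50 mm²; the cube at (-2.5, 15) is absent (z outside [7, 18]); Taking the first minus the rest: none of the subtracted shapes is present at this height, so that combined region is unchanged — area = 180.50 mm². Checking containment: the cross-section at z = 3.36 is a subset of the cross-section at z = 2.4.

entirely on top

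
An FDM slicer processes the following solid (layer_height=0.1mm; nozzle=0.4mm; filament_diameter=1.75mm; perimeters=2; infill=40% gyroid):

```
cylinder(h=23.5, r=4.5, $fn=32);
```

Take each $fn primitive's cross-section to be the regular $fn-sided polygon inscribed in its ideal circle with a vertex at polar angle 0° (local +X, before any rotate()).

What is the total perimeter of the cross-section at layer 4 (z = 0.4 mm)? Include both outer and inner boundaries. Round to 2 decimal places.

28.23 mm

At z = 0.4 mm: the cylinder: section is a regular 32-gon, circumradius r=4.5 (perimeter = 2·32·4.500·sin(180°/32) = 28.23 mm). Overall, the cross-section is a single solid region. Total boundary length (outer) = 28.23 mm.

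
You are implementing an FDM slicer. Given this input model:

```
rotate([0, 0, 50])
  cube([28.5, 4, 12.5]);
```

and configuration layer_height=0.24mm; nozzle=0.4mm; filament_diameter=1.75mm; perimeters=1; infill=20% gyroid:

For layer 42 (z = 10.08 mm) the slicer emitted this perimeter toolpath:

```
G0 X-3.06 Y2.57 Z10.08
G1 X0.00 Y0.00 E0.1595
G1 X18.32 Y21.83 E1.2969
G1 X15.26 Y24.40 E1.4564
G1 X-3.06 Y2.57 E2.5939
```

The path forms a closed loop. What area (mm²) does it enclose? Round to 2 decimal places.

Apply the shoelace formula to the sequence of (X, Y) vertices; enclosed area = 113.88 mm².

113.88 mm²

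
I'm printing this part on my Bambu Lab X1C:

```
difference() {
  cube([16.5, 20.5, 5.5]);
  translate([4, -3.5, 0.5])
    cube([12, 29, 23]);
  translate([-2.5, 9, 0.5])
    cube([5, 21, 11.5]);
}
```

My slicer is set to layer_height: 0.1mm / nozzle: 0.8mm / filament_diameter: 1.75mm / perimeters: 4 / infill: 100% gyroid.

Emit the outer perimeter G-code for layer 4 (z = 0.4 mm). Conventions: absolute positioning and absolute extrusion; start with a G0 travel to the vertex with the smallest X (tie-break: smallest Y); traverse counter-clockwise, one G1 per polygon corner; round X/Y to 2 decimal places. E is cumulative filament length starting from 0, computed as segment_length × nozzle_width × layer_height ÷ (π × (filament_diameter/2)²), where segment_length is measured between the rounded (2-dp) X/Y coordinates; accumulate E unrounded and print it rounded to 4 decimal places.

G0 X0.00 Y0.00 Z0.40
G1 X16.50 Y0.00 E0.5488
G1 X16.50 Y20.50 E1.2306
G1 X0.00 Y20.50 E1.7794
G1 X0.00 Y0.00 E2.4612

At z = 0.4 mm: the 16.5×20.5 cube contributes its full rectangle; the cube at (4, -3.5) is absent (z outside [0.5, 23.5]); the cube at (-2.5, 9) does not reach this height (z outside [0.5, 12]); After the difference (first − rest): none of the subtracted shapes is present at this height, so the 16.5×20.5 cube is unchanged — 1 connected region. The outline is a single polygon with 4 vertices. Extrusion per mm of travel: 0.8 × 0.1 / (π × 0.875²) = 0.033260. Accumulating E over each segment gives final E = 2.4612.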